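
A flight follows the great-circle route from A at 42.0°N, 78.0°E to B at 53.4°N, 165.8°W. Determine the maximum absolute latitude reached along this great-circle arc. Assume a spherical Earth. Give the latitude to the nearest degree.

≈ 65°N

The great circle lies in the plane with unit normal n̂ = (p₁ × p₂)/|p₁ × p₂|.
Here n̂_z ≈ +0.423; the vertex latitude is φ_max = arccos|n̂_z| ≈ 65.0°.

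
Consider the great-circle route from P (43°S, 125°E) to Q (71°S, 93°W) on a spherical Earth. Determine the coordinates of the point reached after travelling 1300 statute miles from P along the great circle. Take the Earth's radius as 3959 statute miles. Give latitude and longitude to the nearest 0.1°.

From cos δ = sin φ₁ sin φ₂ + cos φ₁ cos φ₂ cos Δλ, the central angle is δ ≈ 1.096 rad (62.8°). The total great-circle distance is δ·R ≈ 1.096 × 3959 ≈ 4339 mi, so the target fraction is f = 1300/4339 ≈ 0.300.
Interpolate at f ≈ 0.300 with slerp weights a = sin((1−f)δ)/sin δ ≈ 0.781, b = sin(fδ)/sin δ ≈ 0.363.
p = a·p₁ + b·p₂ ≈ (-0.334, 0.350, -0.875); φ = arcsin(p_z) ≈ -61.09°, λ = atan2(p_y, p_x) ≈ 133.65°.

≈ (61.1°S, 133.6°E)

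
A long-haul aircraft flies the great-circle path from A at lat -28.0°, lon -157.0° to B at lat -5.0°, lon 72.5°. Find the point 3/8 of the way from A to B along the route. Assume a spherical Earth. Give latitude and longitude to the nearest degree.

From cos δ = sin φ₁ sin φ₂ + cos φ₁ cos φ₂ cos Δλ, the central angle is δ ≈ 2.130 rad (122.0°).
Interpolate at f = 3/8 with slerp weights a = sin((1−f)δ)/sin δ ≈ 1.146, b = sin(fδ)/sin δ ≈ 0.845.
p = a·p₁ + b·p₂ ≈ (-0.678, 0.408, -0.612); φ = arcsin(p_z) ≈ -37.70°, λ = atan2(p_y, p_x) ≈ 148.99°.

≈ lat -38°, lon 149°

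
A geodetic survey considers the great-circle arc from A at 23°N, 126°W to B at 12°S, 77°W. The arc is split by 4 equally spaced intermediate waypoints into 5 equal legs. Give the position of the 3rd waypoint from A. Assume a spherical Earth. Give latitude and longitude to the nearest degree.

The haversine formula gives a central angle δ ≈ 1.036 rad (59.4°) between the endpoints.
Interpolate at f = 3/5 with slerp weights a = sin((1−f)δ)/sin δ ≈ 0.468, b = sin(fδ)/sin δ ≈ 0.677.
p = a·p₁ + b·p₂ ≈ (-0.104, -0.994, 0.042); φ = arcsin(p_z) ≈ 2.42°, λ = atan2(p_y, p_x) ≈ -95.99°.

≈ 2°N, 96°W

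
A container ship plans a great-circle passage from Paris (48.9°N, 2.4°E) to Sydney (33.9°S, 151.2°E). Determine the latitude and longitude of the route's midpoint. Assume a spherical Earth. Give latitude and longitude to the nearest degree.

≈ 24°N, 99°E

The haversine formula gives a central angle δ ≈ 2.662 rad (152.5°) between the endpoints.
Interpolate at f = 1/2 with slerp weights a = sin((1−f)δ)/sin δ ≈ 2.104, b = sin(fδ)/sin δ ≈ 2.104.
p = a·p₁ + b·p₂ ≈ (-0.148, 0.899, 0.412); φ = arcsin(p_z) ≈ 24.33°, λ = atan2(p_y, p_x) ≈ 99.37°.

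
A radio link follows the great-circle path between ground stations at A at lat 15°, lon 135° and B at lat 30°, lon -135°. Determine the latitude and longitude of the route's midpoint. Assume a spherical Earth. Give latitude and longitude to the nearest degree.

Convert each endpoint to a unit vector on the sphere (x = cos φ cos λ, y = cos φ sin λ, z = sin φ).
The central angle between the endpoints is δ = arccos(p₁·p₂) ≈ 1.441 rad (82.6°).
Interpolate at f = 1/2 with slerp weights a = sin((1−f)δ)/sin δ ≈ 0.665, b = sin(fδ)/sin δ ≈ 0.665.
p = a·p₁ + b·p₂ ≈ (-0.862, 0.047, 0.505); φ = arcsin(p_z) ≈ 30.32°, λ = atan2(p_y, p_x) ≈ 176.88°.

≈ lat 30°, lon 177°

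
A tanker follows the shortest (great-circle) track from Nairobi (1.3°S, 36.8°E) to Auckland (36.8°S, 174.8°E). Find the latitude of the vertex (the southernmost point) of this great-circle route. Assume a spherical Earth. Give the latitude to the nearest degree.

≈ 49°S

The great circle lies in the plane with unit normal n̂ = (p₁ × p₂)/|p₁ × p₂|.
Here n̂_z ≈ +0.658; the vertex latitude is φ_max = arccos|n̂_z| ≈ 48.8°.
Check via Clairaut: cos φ_max = |cos φ₁| · sin C = cos(1.3°)·sin(138.8°) ≈ 0.658, again giving ≈ 48.8°.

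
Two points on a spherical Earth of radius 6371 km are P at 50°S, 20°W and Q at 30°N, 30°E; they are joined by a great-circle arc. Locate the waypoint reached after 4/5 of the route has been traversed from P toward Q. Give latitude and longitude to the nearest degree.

The haversine formula gives a central angle δ ≈ 1.596 rad (91.4°) between the endpoints.
Interpolate at f = 4/5 with slerp weights a = sin((1−f)δ)/sin δ ≈ 0.314, b = sin(fδ)/sin δ ≈ 0.957.
p = a·p₁ + b·p₂ ≈ (0.908, 0.346, 0.238); φ = arcsin(p_z) ≈ 13.78°, λ = atan2(p_y, p_x) ≈ 20.84°.

≈ 14°N, 21°E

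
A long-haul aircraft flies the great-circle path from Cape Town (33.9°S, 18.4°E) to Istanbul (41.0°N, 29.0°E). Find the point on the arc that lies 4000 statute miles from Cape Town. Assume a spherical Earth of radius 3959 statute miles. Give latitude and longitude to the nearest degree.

Write both endpoints as unit vectors p₁, p₂ with components (cos φ cos λ, cos φ sin λ, sin φ).
The central angle between the endpoints is δ = arccos(p₁·p₂) ≈ 1.318 rad (75.5°). The total great-circle distance is δ·R ≈ 1.318 × 3959 ≈ 5219 mi, so the target fraction is f = 4000/5219 ≈ 0.766.
Interpolate at f ≈ 0.766 with slerp weights a = sin((1−f)δ)/sin δ ≈ 0.313, b = sin(fδ)/sin δ ≈ 0.875.
p = a·p₁ + b·p₂ ≈ (0.824, 0.402, 0.399); φ = arcsin(p_z) ≈ 23.53°, λ = atan2(p_y, p_x) ≈ 26.01°.

≈ (24°N, 26°E)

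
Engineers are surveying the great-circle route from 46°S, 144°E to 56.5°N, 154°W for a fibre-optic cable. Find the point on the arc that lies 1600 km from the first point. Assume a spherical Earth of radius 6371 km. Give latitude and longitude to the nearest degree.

Convert each endpoint to a unit vector on the sphere (x = cos φ cos λ, y = cos φ sin λ, z = sin φ).
The central angle between the endpoints is δ = arccos(p₁·p₂) ≈ 2.004 rad (114.8°). The total great-circle distance is δ·R ≈ 2.004 × 6371 ≈ 12768 km, so the target fraction is f = 1600/12768 ≈ 0.125.
Interpolate at f ≈ 0.125 with slerp weights a = sin((1−f)δ)/sin δ ≈ 1.084, b = sin(fδ)/sin δ ≈ 0.274.
p = a·p₁ + b·p₂ ≈ (-0.745, 0.376, -0.551); φ = arcsin(p_z) ≈ -33.45°, λ = atan2(p_y, p_x) ≈ 153.20°.

≈ 33°S, 153°E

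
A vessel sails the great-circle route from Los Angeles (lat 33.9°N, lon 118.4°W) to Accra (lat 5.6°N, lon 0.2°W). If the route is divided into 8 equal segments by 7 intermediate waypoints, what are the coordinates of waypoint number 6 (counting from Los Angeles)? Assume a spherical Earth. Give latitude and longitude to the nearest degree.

From cos δ = sin φ₁ sin φ₂ + cos φ₁ cos φ₂ cos Δλ, the central angle is δ ≈ 1.913 rad (109.6°).
Interpolate at f = 6/8 with slerp weights a = sin((1−f)δ)/sin δ ≈ 0.489, b = sin(fδ)/sin δ ≈ 1.052.
p = a·p₁ + b·p₂ ≈ (0.854, -0.360, 0.375); φ = arcsin(p_z) ≈ 22.04°, λ = atan2(p_y, p_x) ≈ -22.89°.

≈ lat 22°N, lon 23°W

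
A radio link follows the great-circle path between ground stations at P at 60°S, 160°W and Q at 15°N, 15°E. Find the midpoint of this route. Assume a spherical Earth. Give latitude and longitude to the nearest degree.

The haversine formula gives a central angle δ ≈ 2.354 rad (134.9°) between the endpoints.
Interpolate at f = 1/2 with slerp weights a = sin((1−f)δ)/sin δ ≈ 1.302, b = sin(fδ)/sin δ ≈ 1.302.
p = a·p₁ + b·p₂ ≈ (0.603, 0.103, -0.791); φ = arcsin(p_z) ≈ -52.27°, λ = atan2(p_y, p_x) ≈ 9.68°.

≈ 52°S, 10°E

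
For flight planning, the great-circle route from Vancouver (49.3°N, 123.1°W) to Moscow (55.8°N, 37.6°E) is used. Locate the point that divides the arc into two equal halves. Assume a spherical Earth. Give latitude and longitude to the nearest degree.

≈ 82°N, 66°W

Write both endpoints as unit vectors p₁, p₂ with components (cos φ cos λ, cos φ sin λ, sin φ).
The central angle between the endpoints is δ = arccos(p₁·p₂) ≈ 1.286 rad (73.7°).
Interpolate at f = 1/2 with slerp weights a = sin((1−f)δ)/sin δ ≈ 0.625, b = sin(fδ)/sin δ ≈ 0.625.
p = a·p₁ + b·p₂ ≈ (0.056, -0.127, 0.990); φ = arcsin(p_z) ≈ 82.03°, λ = atan2(p_y, p_x) ≈ -66.31°.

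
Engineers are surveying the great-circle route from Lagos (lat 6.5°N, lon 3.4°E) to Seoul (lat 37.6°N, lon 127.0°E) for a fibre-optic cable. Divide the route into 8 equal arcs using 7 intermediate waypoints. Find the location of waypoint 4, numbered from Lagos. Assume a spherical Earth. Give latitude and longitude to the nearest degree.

≈ lat 40°N, lon 53°E

Write both endpoints as unit vectors p₁, p₂ with components (cos φ cos λ, cos φ sin λ, sin φ).
The central angle between the endpoints is δ = arccos(p₁·p₂) ≈ 1.946 rad (111.5°).
Interpolate at f = 4/8 with slerp weights a = sin((1−f)δ)/sin δ ≈ 0.888, b = sin(fδ)/sin δ ≈ 0.888.
p = a·p₁ + b·p₂ ≈ (0.458, 0.615, 0.643); φ = arcsin(p_z) ≈ 39.99°, λ = atan2(p_y, p_x) ≈ 53.33°.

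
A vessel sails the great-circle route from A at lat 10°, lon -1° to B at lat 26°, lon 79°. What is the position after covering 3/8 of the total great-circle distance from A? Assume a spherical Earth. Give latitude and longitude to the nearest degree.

Write both endpoints as unit vectors p₁, p₂ with components (cos φ cos λ, cos φ sin λ, sin φ).
The central angle between the endpoints is δ = arccos(p₁·p₂) ≈ 1.339 rad (76.7°).
Interpolate at f = 3/8 with slerp weights a = sin((1−f)δ)/sin δ ≈ 0.763, b = sin(fδ)/sin δ ≈ 0.494.
p = a·p₁ + b·p₂ ≈ (0.836, 0.423, 0.349); φ = arcsin(p_z) ≈ 20.44°, λ = atan2(p_y, p_x) ≈ 26.85°.

≈ lat 20°, lon 27°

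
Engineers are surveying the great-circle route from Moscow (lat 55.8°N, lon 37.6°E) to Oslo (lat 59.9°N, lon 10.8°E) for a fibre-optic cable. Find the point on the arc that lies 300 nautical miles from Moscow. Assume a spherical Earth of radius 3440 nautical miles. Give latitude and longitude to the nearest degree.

≈ lat 58°N, lon 29°E

Write both endpoints as unit vectors p₁, p₂ with components (cos φ cos λ, cos φ sin λ, sin φ).
The central angle between the endpoints is δ = arccos(p₁·p₂) ≈ 0.257 rad (14.7°). The total great-circle distance is δ·R ≈ 0.257 × 3440 ≈ 884 nmi, so the target fraction is f = 300/884 ≈ 0.339.
Interpolate at f ≈ 0.339 with slerp weights a = sin((1−f)δ)/sin δ ≈ 0.665, b = sin(fδ)/sin δ ≈ 0.343.
p = a·p₁ + b·p₂ ≈ (0.465, 0.260, 0.846); φ = arcsin(p_z) ≈ 57.81°, λ = atan2(p_y, p_x) ≈ 29.24°.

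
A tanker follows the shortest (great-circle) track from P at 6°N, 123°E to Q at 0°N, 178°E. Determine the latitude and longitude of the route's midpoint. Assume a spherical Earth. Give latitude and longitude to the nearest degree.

From cos δ = sin φ₁ sin φ₂ + cos φ₁ cos φ₂ cos Δλ, the central angle is δ ≈ 0.964 rad (55.2°).
Interpolate at f = 1/2 with slerp weights a = sin((1−f)δ)/sin δ ≈ 0.564, b = sin(fδ)/sin δ ≈ 0.564.
p = a·p₁ + b·p₂ ≈ (-0.870, 0.490, 0.059); φ = arcsin(p_z) ≈ 3.38°, λ = atan2(p_y, p_x) ≈ 150.58°.

≈ 3°N, 151°E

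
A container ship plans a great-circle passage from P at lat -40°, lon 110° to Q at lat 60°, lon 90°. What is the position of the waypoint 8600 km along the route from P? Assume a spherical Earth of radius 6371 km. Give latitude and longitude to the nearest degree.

≈ lat 37°, lon 98°

Convert each endpoint to a unit vector on the sphere (x = cos φ cos λ, y = cos φ sin λ, z = sin φ).
The central angle between the endpoints is δ = arccos(p₁·p₂) ≈ 1.769 rad (101.3°). The total great-circle distance is δ·R ≈ 1.769 × 6371 ≈ 11269 km, so the target fraction is f = 8600/11269 ≈ 0.763.
Interpolate at f ≈ 0.763 with slerp weights a = sin((1−f)δ)/sin δ ≈ 0.415, b = sin(fδ)/sin δ ≈ 0.995.
p = a·p₁ + b·p₂ ≈ (-0.109, 0.796, 0.595); φ = arcsin(p_z) ≈ 36.52°, λ = atan2(p_y, p_x) ≈ 97.77°.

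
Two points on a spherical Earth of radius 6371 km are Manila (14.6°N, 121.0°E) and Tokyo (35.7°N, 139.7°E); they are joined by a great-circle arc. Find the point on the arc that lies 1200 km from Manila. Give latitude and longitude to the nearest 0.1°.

From cos δ = sin φ₁ sin φ₂ + cos φ₁ cos φ₂ cos Δλ, the central angle is δ ≈ 0.470 rad (26.9°). The total great-circle distance is δ·R ≈ 0.470 × 6371 ≈ 2996 km, so the target fraction is f = 1200/2996 ≈ 0.401.
Interpolate at f ≈ 0.401 with slerp weights a = sin((1−f)δ)/sin δ ≈ 0.614, b = sin(fδ)/sin δ ≈ 0.413.
p = a·p₁ + b·p₂ ≈ (-0.562, 0.726, 0.396); φ = arcsin(p_z) ≈ 23.32°, λ = atan2(p_y, p_x) ≈ 127.73°.

≈ 23.3°N, 127.7°E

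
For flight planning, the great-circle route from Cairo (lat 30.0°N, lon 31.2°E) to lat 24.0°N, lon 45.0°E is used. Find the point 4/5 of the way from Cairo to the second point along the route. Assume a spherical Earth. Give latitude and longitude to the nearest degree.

Write both endpoints as unit vectors p₁, p₂ with components (cos φ cos λ, cos φ sin λ, sin φ).
The central angle between the endpoints is δ = arccos(p₁·p₂) ≈ 0.239 rad (13.7°).
Interpolate at f = 4/5 with slerp weights a = sin((1−f)δ)/sin δ ≈ 0.202, b = sin(fδ)/sin δ ≈ 0.803.
p = a·p₁ + b·p₂ ≈ (0.668, 0.609, 0.427); φ = arcsin(p_z) ≈ 25.30°, λ = atan2(p_y, p_x) ≈ 42.36°.

≈ lat 25°N, lon 42°E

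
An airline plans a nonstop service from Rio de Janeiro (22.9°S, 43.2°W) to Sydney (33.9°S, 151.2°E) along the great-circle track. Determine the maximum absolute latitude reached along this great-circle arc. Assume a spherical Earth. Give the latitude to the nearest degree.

≈ 77°S

The great circle lies in the plane with unit normal n̂ = (p₁ × p₂)/|p₁ × p₂|.
Here n̂_z ≈ -0.223; the vertex latitude is φ_max = arccos|n̂_z| ≈ 77.1°.
Check via Clairaut: cos φ_max = |cos φ₁| · sin C = cos(22.9°)·sin(166.0°) ≈ 0.223, again giving ≈ 77.1°.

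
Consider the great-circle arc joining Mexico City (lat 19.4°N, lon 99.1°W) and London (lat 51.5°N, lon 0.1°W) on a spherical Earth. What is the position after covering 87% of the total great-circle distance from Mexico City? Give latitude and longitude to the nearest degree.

≈ lat 54°N, lon 17°W

Convert each endpoint to a unit vector on the sphere (x = cos φ cos λ, y = cos φ sin λ, z = sin φ).
The central angle between the endpoints is δ = arccos(p₁·p₂) ≈ 1.402 rad (80.3°).
Interpolate at f = 0.87 with slerp weights a = sin((1−f)δ)/sin δ ≈ 0.184, b = sin(fδ)/sin δ ≈ 0.953.
p = a·p₁ + b·p₂ ≈ (0.566, -0.172, 0.807); φ = arcsin(p_z) ≈ 53.76°, λ = atan2(p_y, p_x) ≈ -16.94°.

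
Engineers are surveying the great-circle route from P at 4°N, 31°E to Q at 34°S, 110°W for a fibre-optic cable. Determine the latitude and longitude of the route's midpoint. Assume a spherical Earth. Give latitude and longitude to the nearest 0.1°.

Write both endpoints as unit vectors p₁, p₂ with components (cos φ cos λ, cos φ sin λ, sin φ).
The central angle between the endpoints is δ = arccos(p₁·p₂) ≈ 2.321 rad (133.0°).
Interpolate at f = 1/2 with slerp weights a = sin((1−f)δ)/sin δ ≈ 1.253, b = sin(fδ)/sin δ ≈ 1.253.
p = a·p₁ + b·p₂ ≈ (0.716, -0.332, -0.613); φ = arcsin(p_z) ≈ -37.84°, λ = atan2(p_y, p_x) ≈ -24.90°.

≈ 37.8°S, 24.9°W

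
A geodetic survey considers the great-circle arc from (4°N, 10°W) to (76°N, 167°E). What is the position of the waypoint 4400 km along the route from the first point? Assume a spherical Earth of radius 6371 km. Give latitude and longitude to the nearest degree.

The haversine formula gives a central angle δ ≈ 1.745 rad (100.0°) between the endpoints. The total great-circle distance is δ·R ≈ 1.745 × 6371 ≈ 11117 km, so the target fraction is f = 4400/11117 ≈ 0.396.
Interpolate at f ≈ 0.396 with slerp weights a = sin((1−f)δ)/sin δ ≈ 0.883, b = sin(fδ)/sin δ ≈ 0.647.
p = a·p₁ + b·p₂ ≈ (0.715, -0.118, 0.689); φ = arcsin(p_z) ≈ 43.57°, λ = atan2(p_y, p_x) ≈ -9.35°.

≈ (44°N, 9°W)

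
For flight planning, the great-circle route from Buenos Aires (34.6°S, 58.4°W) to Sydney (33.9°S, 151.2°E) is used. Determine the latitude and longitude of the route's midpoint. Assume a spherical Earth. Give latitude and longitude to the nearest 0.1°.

Write both endpoints as unit vectors p₁, p₂ with components (cos φ cos λ, cos φ sin λ, sin φ).
The central angle between the endpoints is δ = arccos(p₁·p₂) ≈ 1.852 rad (106.1°).
Interpolate at f = 1/2 with slerp weights a = sin((1−f)δ)/sin δ ≈ 0.832, b = sin(fδ)/sin δ ≈ 0.832.
p = a·p₁ + b·p₂ ≈ (-0.246, -0.251, -0.936); φ = arcsin(p_z) ≈ -69.43°, λ = atan2(p_y, p_x) ≈ -134.50°.

≈ (69.4°S, 134.5°W)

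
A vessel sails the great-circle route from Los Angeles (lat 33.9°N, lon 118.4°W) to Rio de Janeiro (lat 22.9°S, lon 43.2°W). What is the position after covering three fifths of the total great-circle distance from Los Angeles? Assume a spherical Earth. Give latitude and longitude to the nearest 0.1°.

≈ lat 0.8°N, lon 71.7°W

The haversine formula gives a central angle δ ≈ 1.593 rad (91.2°) between the endpoints.
Interpolate at f = 3/5 with slerp weights a = sin((1−f)δ)/sin δ ≈ 0.595, b = sin(fδ)/sin δ ≈ 0.817.
p = a·p₁ + b·p₂ ≈ (0.314, -0.949, 0.014); φ = arcsin(p_z) ≈ 0.80°, λ = atan2(p_y, p_x) ≈ -71.72°.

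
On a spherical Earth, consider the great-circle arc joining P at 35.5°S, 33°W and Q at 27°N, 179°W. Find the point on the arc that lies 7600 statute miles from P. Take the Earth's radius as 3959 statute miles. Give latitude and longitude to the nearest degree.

≈ 6°N, 143°W

Convert each endpoint to a unit vector on the sphere (x = cos φ cos λ, y = cos φ sin λ, z = sin φ).
The central angle between the endpoints is δ = arccos(p₁·p₂) ≈ 2.616 rad (149.9°). The total great-circle distance is δ·R ≈ 2.616 × 3959 ≈ 10357 mi, so the target fraction is f = 7600/10357 ≈ 0.734.
Interpolate at f ≈ 0.734 with slerp weights a = sin((1−f)δ)/sin δ ≈ 1.278, b = sin(fδ)/sin δ ≈ 1.873.
p = a·p₁ + b·p₂ ≈ (-0.796, -0.596, 0.108); φ = arcsin(p_z) ≈ 6.20°, λ = atan2(p_y, p_x) ≈ -143.17°.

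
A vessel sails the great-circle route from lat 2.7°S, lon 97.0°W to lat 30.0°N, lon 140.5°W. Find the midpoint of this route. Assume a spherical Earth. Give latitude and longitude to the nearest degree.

Convert each endpoint to a unit vector on the sphere (x = cos φ cos λ, y = cos φ sin λ, z = sin φ).
The central angle between the endpoints is δ = arccos(p₁·p₂) ≈ 0.922 rad (52.8°).
Interpolate at f = 1/2 with slerp weights a = sin((1−f)δ)/sin δ ≈ 0.558, b = sin(fδ)/sin δ ≈ 0.558.
p = a·p₁ + b·p₂ ≈ (-0.441, -0.861, 0.253); φ = arcsin(p_z) ≈ 14.65°, λ = atan2(p_y, p_x) ≈ -117.12°.

≈ lat 15°N, lon 117°W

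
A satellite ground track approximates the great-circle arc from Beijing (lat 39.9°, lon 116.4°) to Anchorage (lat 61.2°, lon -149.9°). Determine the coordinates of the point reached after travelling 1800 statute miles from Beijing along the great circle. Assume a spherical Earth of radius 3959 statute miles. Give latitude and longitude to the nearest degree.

Write both endpoints as unit vectors p₁, p₂ with components (cos φ cos λ, cos φ sin λ, sin φ).
The central angle between the endpoints is δ = arccos(p₁·p₂) ≈ 1.002 rad (57.4°). The total great-circle distance is δ·R ≈ 1.002 × 3959 ≈ 3969 mi, so the target fraction is f = 1800/3969 ≈ 0.454.
Interpolate at f ≈ 0.454 with slerp weights a = sin((1−f)δ)/sin δ ≈ 0.618, b = sin(fδ)/sin δ ≈ 0.521.
p = a·p₁ + b·p₂ ≈ (-0.428, 0.299, 0.853); φ = arcsin(p_z) ≈ 58.54°, λ = atan2(p_y, p_x) ≈ 145.08°.

≈ lat 59°, lon 145°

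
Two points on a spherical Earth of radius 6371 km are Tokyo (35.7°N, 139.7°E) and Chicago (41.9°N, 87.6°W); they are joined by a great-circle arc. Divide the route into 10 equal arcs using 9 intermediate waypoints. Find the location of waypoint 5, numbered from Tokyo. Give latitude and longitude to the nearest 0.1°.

≈ (63.4°N, 159.6°W)

The haversine formula gives a central angle δ ≈ 1.591 rad (91.2°) between the endpoints.
Interpolate at f = 5/10 with slerp weights a = sin((1−f)δ)/sin δ ≈ 0.714, b = sin(fδ)/sin δ ≈ 0.714.
p = a·p₁ + b·p₂ ≈ (-0.420, -0.156, 0.894); φ = arcsin(p_z) ≈ 63.37°, λ = atan2(p_y, p_x) ≈ -159.63°.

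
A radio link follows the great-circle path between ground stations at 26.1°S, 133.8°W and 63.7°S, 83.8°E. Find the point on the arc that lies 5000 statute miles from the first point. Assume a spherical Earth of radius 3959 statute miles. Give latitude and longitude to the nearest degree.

≈ 73°S, 109°E

Convert each endpoint to a unit vector on the sphere (x = cos φ cos λ, y = cos φ sin λ, z = sin φ).
The central angle between the endpoints is δ = arccos(p₁·p₂) ≈ 1.492 rad (85.5°). The total great-circle distance is δ·R ≈ 1.492 × 3959 ≈ 5905 mi, so the target fraction is f = 5000/5905 ≈ 0.847.
Interpolate at f ≈ 0.847 with slerp weights a = sin((1−f)δ)/sin δ ≈ 0.227, b = sin(fδ)/sin δ ≈ 0.956.
p = a·p₁ + b·p₂ ≈ (-0.096, 0.274, -0.957); φ = arcsin(p_z) ≈ -73.15°, λ = atan2(p_y, p_x) ≈ 109.24°.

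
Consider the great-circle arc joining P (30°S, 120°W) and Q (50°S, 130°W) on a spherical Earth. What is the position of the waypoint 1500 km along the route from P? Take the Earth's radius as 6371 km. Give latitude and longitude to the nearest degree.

≈ (43°S, 126°W)

Convert each endpoint to a unit vector on the sphere (x = cos φ cos λ, y = cos φ sin λ, z = sin φ).
The central angle between the endpoints is δ = arccos(p₁·p₂) ≈ 0.373 rad (21.4°). The total great-circle distance is δ·R ≈ 0.373 × 6371 ≈ 2376 km, so the target fraction is f = 1500/2376 ≈ 0.631.
Interpolate at f ≈ 0.631 with slerp weights a = sin((1−f)δ)/sin δ ≈ 0.376, b = sin(fδ)/sin δ ≈ 0.640.
p = a·p₁ + b·p₂ ≈ (-0.427, -0.597, -0.679); φ = arcsin(p_z) ≈ -42.73°, λ = atan2(p_y, p_x) ≈ -125.58°.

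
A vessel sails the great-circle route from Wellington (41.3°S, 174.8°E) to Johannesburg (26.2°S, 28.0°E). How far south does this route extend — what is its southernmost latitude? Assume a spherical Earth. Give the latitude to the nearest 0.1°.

≈ 67.4°S

The great circle lies in the plane with unit normal n̂ = (p₁ × p₂)/|p₁ × p₂|.
Here n̂_z ≈ -0.384; the vertex latitude is φ_max = arccos|n̂_z| ≈ 67.4°.
Check via Clairaut: cos φ_max = |cos φ₁| · sin C = cos(41.3°)·sin(149.3°) ≈ 0.384, again giving ≈ 67.4°.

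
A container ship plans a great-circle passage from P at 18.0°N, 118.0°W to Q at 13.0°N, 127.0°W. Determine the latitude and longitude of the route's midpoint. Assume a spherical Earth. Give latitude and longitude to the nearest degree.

≈ 16°N, 123°W

Write both endpoints as unit vectors p₁, p₂ with components (cos φ cos λ, cos φ sin λ, sin φ).
The central angle between the endpoints is δ = arccos(p₁·p₂) ≈ 0.175 rad (10.0°).
Interpolate at f = 1/2 with slerp weights a = sin((1−f)δ)/sin δ ≈ 0.502, b = sin(fδ)/sin δ ≈ 0.502.
p = a·p₁ + b·p₂ ≈ (-0.518, -0.812, 0.268); φ = arcsin(p_z) ≈ 15.55°, λ = atan2(p_y, p_x) ≈ -122.55°.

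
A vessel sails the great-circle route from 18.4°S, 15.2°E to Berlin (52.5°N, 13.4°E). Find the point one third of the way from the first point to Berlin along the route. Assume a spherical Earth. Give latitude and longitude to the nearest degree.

≈ 5°N, 15°E

From cos δ = sin φ₁ sin φ₂ + cos φ₁ cos φ₂ cos Δλ, the central angle is δ ≈ 1.238 rad (70.9°).
Interpolate at f = 1/3 with slerp weights a = sin((1−f)δ)/sin δ ≈ 0.777, b = sin(fδ)/sin δ ≈ 0.424.
p = a·p₁ + b·p₂ ≈ (0.963, 0.253, 0.091); φ = arcsin(p_z) ≈ 5.23°, λ = atan2(p_y, p_x) ≈ 14.73°.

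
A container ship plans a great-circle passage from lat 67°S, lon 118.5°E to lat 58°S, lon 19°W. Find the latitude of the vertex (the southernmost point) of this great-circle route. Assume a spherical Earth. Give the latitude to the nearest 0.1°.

≈ 79.6°S

The great circle lies in the plane with unit normal n̂ = (p₁ × p₂)/|p₁ × p₂|.
Here n̂_z ≈ -0.180; the vertex latitude is φ_max = arccos|n̂_z| ≈ 79.6°.
Check via Clairaut: cos φ_max = |cos φ₁| · sin C = cos(67.0°)·sin(152.6°) ≈ 0.180, again giving ≈ 79.6°.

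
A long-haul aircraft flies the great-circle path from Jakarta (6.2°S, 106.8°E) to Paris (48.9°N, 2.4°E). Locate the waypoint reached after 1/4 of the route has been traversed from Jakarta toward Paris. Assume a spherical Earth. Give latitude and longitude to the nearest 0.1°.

From cos δ = sin φ₁ sin φ₂ + cos φ₁ cos φ₂ cos Δλ, the central angle is δ ≈ 1.817 rad (104.1°).
Interpolate at f = 1/4 with slerp weights a = sin((1−f)δ)/sin δ ≈ 1.009, b = sin(fδ)/sin δ ≈ 0.452.
p = a·p₁ + b·p₂ ≈ (0.007, 0.973, 0.232); φ = arcsin(p_z) ≈ 13.42°, λ = atan2(p_y, p_x) ≈ 89.57°.

≈ (13.4°N, 89.6°E)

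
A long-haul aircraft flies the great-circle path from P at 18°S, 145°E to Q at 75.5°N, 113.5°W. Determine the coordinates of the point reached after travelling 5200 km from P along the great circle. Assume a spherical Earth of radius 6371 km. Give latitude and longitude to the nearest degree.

≈ 27°N, 157°E

Convert each endpoint to a unit vector on the sphere (x = cos φ cos λ, y = cos φ sin λ, z = sin φ).
The central angle between the endpoints is δ = arccos(p₁·p₂) ≈ 1.925 rad (110.3°). The total great-circle distance is δ·R ≈ 1.925 × 6371 ≈ 12263 km, so the target fraction is f = 5200/12263 ≈ 0.424.
Interpolate at f ≈ 0.424 with slerp weights a = sin((1−f)δ)/sin δ ≈ 0.954, b = sin(fδ)/sin δ ≈ 0.777.
p = a·p₁ + b·p₂ ≈ (-0.821, 0.342, 0.457); φ = arcsin(p_z) ≈ 27.20°, λ = atan2(p_y, p_x) ≈ 157.37°.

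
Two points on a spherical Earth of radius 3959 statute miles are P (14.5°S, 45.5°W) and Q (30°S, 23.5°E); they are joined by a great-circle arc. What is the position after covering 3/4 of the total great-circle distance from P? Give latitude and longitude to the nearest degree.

≈ (29°S, 5°E)

Convert each endpoint to a unit vector on the sphere (x = cos φ cos λ, y = cos φ sin λ, z = sin φ).
The central angle between the endpoints is δ = arccos(p₁·p₂) ≈ 1.131 rad (64.8°).
Interpolate at f = 3/4 with slerp weights a = sin((1−f)δ)/sin δ ≈ 0.308, b = sin(fδ)/sin δ ≈ 0.829.
p = a·p₁ + b·p₂ ≈ (0.868, 0.073, -0.492); φ = arcsin(p_z) ≈ -29.45°, λ = atan2(p_y, p_x) ≈ 4.83°.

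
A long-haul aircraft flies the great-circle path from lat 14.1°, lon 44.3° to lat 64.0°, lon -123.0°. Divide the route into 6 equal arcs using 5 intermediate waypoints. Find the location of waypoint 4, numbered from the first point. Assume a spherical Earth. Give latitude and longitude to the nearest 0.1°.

From cos δ = sin φ₁ sin φ₂ + cos φ₁ cos φ₂ cos Δλ, the central angle is δ ≈ 1.768 rad (101.3°).
Interpolate at f = 4/6 with slerp weights a = sin((1−f)δ)/sin δ ≈ 0.567, b = sin(fδ)/sin δ ≈ 0.942.
p = a·p₁ + b·p₂ ≈ (0.168, 0.037, 0.985); φ = arcsin(p_z) ≈ 80.07°, λ = atan2(p_y, p_x) ≈ 12.54°.

≈ lat 80.1°, lon 12.5°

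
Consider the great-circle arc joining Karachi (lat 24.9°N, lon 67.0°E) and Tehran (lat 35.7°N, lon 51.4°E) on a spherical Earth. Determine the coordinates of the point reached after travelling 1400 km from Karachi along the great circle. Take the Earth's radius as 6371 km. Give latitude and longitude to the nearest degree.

≈ lat 33°N, lon 56°E

Convert each endpoint to a unit vector on the sphere (x = cos φ cos λ, y = cos φ sin λ, z = sin φ).
The central angle between the endpoints is δ = arccos(p₁·p₂) ≈ 0.301 rad (17.2°). The total great-circle distance is δ·R ≈ 0.301 × 6371 ≈ 1915 km, so the target fraction is f = 1400/1915 ≈ 0.731.
Interpolate at f ≈ 0.731 with slerp weights a = sin((1−f)δ)/sin δ ≈ 0.273, b = sin(fδ)/sin δ ≈ 0.736.
p = a·p₁ + b·p₂ ≈ (0.470, 0.695, 0.544); φ = arcsin(p_z) ≈ 32.99°, λ = atan2(p_y, p_x) ≈ 55.95°.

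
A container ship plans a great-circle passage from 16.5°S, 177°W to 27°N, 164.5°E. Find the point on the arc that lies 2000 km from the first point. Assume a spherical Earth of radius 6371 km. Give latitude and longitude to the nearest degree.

≈ 0°N, 176°E

Convert each endpoint to a unit vector on the sphere (x = cos φ cos λ, y = cos φ sin λ, z = sin φ).
The central angle between the endpoints is δ = arccos(p₁·p₂) ≈ 0.821 rad (47.1°). The total great-circle distance is δ·R ≈ 0.821 × 6371 ≈ 5233 km, so the target fraction is f = 2000/5233 ≈ 0.382.
Interpolate at f ≈ 0.382 with slerp weights a = sin((1−f)δ)/sin δ ≈ 0.664, b = sin(fδ)/sin δ ≈ 0.422.
p = a·p₁ + b·p₂ ≈ (-0.998, 0.067, 0.003); φ = arcsin(p_z) ≈ 0.17°, λ = atan2(p_y, p_x) ≈ 176.15°.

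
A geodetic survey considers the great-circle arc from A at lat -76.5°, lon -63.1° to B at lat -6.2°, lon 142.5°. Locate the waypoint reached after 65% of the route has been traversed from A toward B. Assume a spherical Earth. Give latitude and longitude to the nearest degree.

The haversine formula gives a central angle δ ≈ 1.675 rad (96.0°) between the endpoints.
Interpolate at f = 0.65 with slerp weights a = sin((1−f)δ)/sin δ ≈ 0.556, b = sin(fδ)/sin δ ≈ 0.891.
p = a·p₁ + b·p₂ ≈ (-0.644, 0.423, -0.637); φ = arcsin(p_z) ≈ -39.58°, λ = atan2(p_y, p_x) ≈ 146.68°.

≈ lat -40°, lon 147°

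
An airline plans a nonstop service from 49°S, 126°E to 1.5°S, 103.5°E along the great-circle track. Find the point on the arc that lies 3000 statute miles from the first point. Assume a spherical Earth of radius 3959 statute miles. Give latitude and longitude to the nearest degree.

The haversine formula gives a central angle δ ≈ 0.895 rad (51.3°) between the endpoints. The total great-circle distance is δ·R ≈ 0.895 × 3959 ≈ 3543 mi, so the target fraction is f = 3000/3543 ≈ 0.847.
Interpolate at f ≈ 0.847 with slerp weights a = sin((1−f)δ)/sin δ ≈ 0.175, b = sin(fδ)/sin δ ≈ 0.881.
p = a·p₁ + b·p₂ ≈ (-0.273, 0.949, -0.155); φ = arcsin(p_z) ≈ -8.93°, λ = atan2(p_y, p_x) ≈ 106.05°.

≈ 9°S, 106°E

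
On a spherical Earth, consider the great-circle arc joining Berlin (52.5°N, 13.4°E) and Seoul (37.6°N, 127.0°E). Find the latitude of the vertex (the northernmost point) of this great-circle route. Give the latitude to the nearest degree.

The great circle lies in the plane with unit normal n̂ = (p₁ × p₂)/|p₁ × p₂|.
Here n̂_z ≈ +0.462; the vertex latitude is φ_max = arccos|n̂_z| ≈ 62.5°.
Check via Clairaut: cos φ_max = |cos φ₁| · sin C = cos(52.5°)·sin(49.4°) ≈ 0.462, again giving ≈ 62.5°.

≈ 62°N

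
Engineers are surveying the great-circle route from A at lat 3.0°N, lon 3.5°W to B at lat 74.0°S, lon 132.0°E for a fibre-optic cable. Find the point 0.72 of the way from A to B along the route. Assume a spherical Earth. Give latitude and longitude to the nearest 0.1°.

≈ lat 68.8°S, lon 28.6°E

The haversine formula gives a central angle δ ≈ 1.820 rad (104.3°) between the endpoints.
Interpolate at f = 0.72 with slerp weights a = sin((1−f)δ)/sin δ ≈ 0.503, b = sin(fδ)/sin δ ≈ 0.997.
p = a·p₁ + b·p₂ ≈ (0.318, 0.174, -0.932); φ = arcsin(p_z) ≈ -68.77°, λ = atan2(p_y, p_x) ≈ 28.64°.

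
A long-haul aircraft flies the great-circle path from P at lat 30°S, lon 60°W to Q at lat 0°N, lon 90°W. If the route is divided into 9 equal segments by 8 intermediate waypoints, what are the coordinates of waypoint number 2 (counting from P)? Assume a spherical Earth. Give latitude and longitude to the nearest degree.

≈ lat 24°S, lon 68°W

From cos δ = sin φ₁ sin φ₂ + cos φ₁ cos φ₂ cos Δλ, the central angle is δ ≈ 0.723 rad (41.4°).
Interpolate at f = 2/9 with slerp weights a = sin((1−f)δ)/sin δ ≈ 0.806, b = sin(fδ)/sin δ ≈ 0.242.
p = a·p₁ + b·p₂ ≈ (0.349, -0.846, -0.403); φ = arcsin(p_z) ≈ -23.76°, λ = atan2(p_y, p_x) ≈ -67.59°.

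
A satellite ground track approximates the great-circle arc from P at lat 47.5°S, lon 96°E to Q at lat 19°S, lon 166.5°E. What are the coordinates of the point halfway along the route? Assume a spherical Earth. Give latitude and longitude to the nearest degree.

≈ lat 39°S, lon 138°E

From cos δ = sin φ₁ sin φ₂ + cos φ₁ cos φ₂ cos Δλ, the central angle is δ ≈ 1.100 rad (63.0°).
Interpolate at f = 1/2 with slerp weights a = sin((1−f)δ)/sin δ ≈ 0.587, b = sin(fδ)/sin δ ≈ 0.587.
p = a·p₁ + b·p₂ ≈ (-0.581, 0.524, -0.623); φ = arcsin(p_z) ≈ -38.57°, λ = atan2(p_y, p_x) ≈ 137.96°.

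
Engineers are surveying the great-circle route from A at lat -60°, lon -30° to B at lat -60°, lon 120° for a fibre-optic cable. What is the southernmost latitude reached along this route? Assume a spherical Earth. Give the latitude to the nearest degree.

≈ -82°

The great circle lies in the plane with unit normal n̂ = (p₁ × p₂)/|p₁ × p₂|.
Here n̂_z ≈ +0.148; the vertex latitude is φ_max = arccos|n̂_z| ≈ 81.5°.
Check via Clairaut: cos φ_max = |cos φ₁| · sin C = cos(60.0°)·sin(162.8°) ≈ 0.148, again giving ≈ 81.5°.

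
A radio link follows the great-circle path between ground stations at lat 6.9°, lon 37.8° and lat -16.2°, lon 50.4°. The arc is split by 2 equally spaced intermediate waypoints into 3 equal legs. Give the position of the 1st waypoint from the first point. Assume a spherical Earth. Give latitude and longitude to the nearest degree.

The haversine formula gives a central angle δ ≈ 0.458 rad (26.3°) between the endpoints.
Interpolate at f = 1/3 with slerp weights a = sin((1−f)δ)/sin δ ≈ 0.680, b = sin(fδ)/sin δ ≈ 0.344.
p = a·p₁ + b·p₂ ≈ (0.744, 0.668, -0.014); φ = arcsin(p_z) ≈ -0.82°, λ = atan2(p_y, p_x) ≈ 41.93°.

≈ lat -1°, lon 42°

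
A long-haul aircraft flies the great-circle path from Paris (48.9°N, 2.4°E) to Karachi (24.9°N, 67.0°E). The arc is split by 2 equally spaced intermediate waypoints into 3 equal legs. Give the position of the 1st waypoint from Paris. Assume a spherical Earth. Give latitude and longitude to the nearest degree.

≈ 45°N, 29°E

Write both endpoints as unit vectors p₁, p₂ with components (cos φ cos λ, cos φ sin λ, sin φ).
The central angle between the endpoints is δ = arccos(p₁·p₂) ≈ 0.961 rad (55.0°).
Interpolate at f = 1/3 with slerp weights a = sin((1−f)δ)/sin δ ≈ 0.729, b = sin(fδ)/sin δ ≈ 0.384.
p = a·p₁ + b·p₂ ≈ (0.615, 0.341, 0.711); φ = arcsin(p_z) ≈ 45.33°, λ = atan2(p_y, p_x) ≈ 28.99°.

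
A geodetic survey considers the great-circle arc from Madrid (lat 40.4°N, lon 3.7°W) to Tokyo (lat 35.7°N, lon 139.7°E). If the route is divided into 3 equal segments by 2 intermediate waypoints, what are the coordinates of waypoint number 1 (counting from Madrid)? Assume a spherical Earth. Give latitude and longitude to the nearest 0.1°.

From cos δ = sin φ₁ sin φ₂ + cos φ₁ cos φ₂ cos Δλ, the central angle is δ ≈ 1.689 rad (96.8°).
Interpolate at f = 1/3 with slerp weights a = sin((1−f)δ)/sin δ ≈ 0.909, b = sin(fδ)/sin δ ≈ 0.538.
p = a·p₁ + b·p₂ ≈ (0.358, 0.238, 0.903); φ = arcsin(p_z) ≈ 64.55°, λ = atan2(p_y, p_x) ≈ 33.58°.

≈ lat 64.6°N, lon 33.6°E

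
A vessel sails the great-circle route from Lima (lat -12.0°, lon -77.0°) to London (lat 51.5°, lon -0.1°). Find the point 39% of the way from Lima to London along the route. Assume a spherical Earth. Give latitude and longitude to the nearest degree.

From cos δ = sin φ₁ sin φ₂ + cos φ₁ cos φ₂ cos Δλ, the central angle is δ ≈ 1.596 rad (91.4°).
Interpolate at f = 0.39 with slerp weights a = sin((1−f)δ)/sin δ ≈ 0.827, b = sin(fδ)/sin δ ≈ 0.583.
p = a·p₁ + b·p₂ ≈ (0.545, -0.789, 0.284); φ = arcsin(p_z) ≈ 16.52°, λ = atan2(p_y, p_x) ≈ -55.36°.

≈ lat 17°, lon -55°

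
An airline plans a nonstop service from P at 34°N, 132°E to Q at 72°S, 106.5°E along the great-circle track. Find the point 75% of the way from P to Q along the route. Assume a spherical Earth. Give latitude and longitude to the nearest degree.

≈ 46°S, 121°E

Write both endpoints as unit vectors p₁, p₂ with components (cos φ cos λ, cos φ sin λ, sin φ).
The central angle between the endpoints is δ = arccos(p₁·p₂) ≈ 1.876 rad (107.5°).
Interpolate at f = 0.75 with slerp weights a = sin((1−f)δ)/sin δ ≈ 0.474, b = sin(fδ)/sin δ ≈ 1.034.
p = a·p₁ + b·p₂ ≈ (-0.354, 0.598, -0.719); φ = arcsin(p_z) ≈ -45.96°, λ = atan2(p_y, p_x) ≈ 120.58°.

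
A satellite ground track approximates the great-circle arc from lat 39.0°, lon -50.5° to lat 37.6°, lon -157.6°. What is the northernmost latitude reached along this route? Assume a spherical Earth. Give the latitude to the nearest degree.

≈ 53°

The great circle lies in the plane with unit normal n̂ = (p₁ × p₂)/|p₁ × p₂|.
Here n̂_z ≈ -0.601; the vertex latitude is φ_max = arccos|n̂_z| ≈ 53.1°.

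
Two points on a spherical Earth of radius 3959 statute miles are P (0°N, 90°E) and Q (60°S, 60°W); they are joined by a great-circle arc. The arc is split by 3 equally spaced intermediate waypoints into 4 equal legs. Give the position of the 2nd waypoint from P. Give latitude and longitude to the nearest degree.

From cos δ = sin φ₁ sin φ₂ + cos φ₁ cos φ₂ cos Δλ, the central angle is δ ≈ 2.019 rad (115.7°).
Interpolate at f = 2/4 with slerp weights a = sin((1−f)δ)/sin δ ≈ 0.939, b = sin(fδ)/sin δ ≈ 0.939.
p = a·p₁ + b·p₂ ≈ (0.235, 0.532, -0.813); φ = arcsin(p_z) ≈ -54.42°, λ = atan2(p_y, p_x) ≈ 66.21°.

≈ (54°S, 66°E)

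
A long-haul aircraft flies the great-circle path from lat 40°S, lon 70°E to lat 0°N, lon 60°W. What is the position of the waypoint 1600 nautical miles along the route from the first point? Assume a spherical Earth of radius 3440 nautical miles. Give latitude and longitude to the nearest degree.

From cos δ = sin φ₁ sin φ₂ + cos φ₁ cos φ₂ cos Δλ, the central angle is δ ≈ 2.086 rad (119.5°). The total great-circle distance is δ·R ≈ 2.086 × 3440 ≈ 7175 nmi, so the target fraction is f = 1600/7175 ≈ 0.223.
Interpolate at f ≈ 0.223 with slerp weights a = sin((1−f)δ)/sin δ ≈ 1.148, b = sin(fδ)/sin δ ≈ 0.515.
p = a·p₁ + b·p₂ ≈ (0.558, 0.380, -0.738); φ = arcsin(p_z) ≈ -47.53°, λ = atan2(p_y, p_x) ≈ 34.22°.

≈ lat 48°S, lon 34°E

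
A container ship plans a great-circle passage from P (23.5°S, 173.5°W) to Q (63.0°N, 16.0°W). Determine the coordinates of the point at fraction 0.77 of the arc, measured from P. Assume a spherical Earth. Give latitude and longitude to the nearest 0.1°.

The haversine formula gives a central angle δ ≈ 2.404 rad (137.7°) between the endpoints.
Interpolate at f = 0.77 with slerp weights a = sin((1−f)δ)/sin δ ≈ 0.781, b = sin(fδ)/sin δ ≈ 1.429.
p = a·p₁ + b·p₂ ≈ (-0.088, -0.260, 0.962); φ = arcsin(p_z) ≈ 74.08°, λ = atan2(p_y, p_x) ≈ -108.68°.

≈ (74.1°N, 108.7°W)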